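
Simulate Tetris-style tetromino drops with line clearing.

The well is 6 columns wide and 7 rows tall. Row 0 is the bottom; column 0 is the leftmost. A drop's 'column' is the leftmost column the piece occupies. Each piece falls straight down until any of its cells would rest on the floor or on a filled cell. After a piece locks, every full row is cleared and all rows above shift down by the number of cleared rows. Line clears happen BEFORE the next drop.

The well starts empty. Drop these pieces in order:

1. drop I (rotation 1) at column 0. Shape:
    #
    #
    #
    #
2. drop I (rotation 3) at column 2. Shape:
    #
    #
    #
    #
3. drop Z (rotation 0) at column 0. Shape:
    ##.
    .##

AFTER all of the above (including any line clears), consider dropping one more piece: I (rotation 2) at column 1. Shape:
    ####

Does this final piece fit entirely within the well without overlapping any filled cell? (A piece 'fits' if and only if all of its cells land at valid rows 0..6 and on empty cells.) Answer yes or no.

Drop 1: I rot1 at col 0 lands with bottom-row=0; cleared 0 line(s) (total 0); column heights now [4 0 0 0 0 0], max=4
Drop 2: I rot3 at col 2 lands with bottom-row=0; cleared 0 line(s) (total 0); column heights now [4 0 4 0 0 0], max=4
Drop 3: Z rot0 at col 0 lands with bottom-row=4; cleared 0 line(s) (total 0); column heights now [6 6 5 0 0 0], max=6
Test piece I rot2 at col 1 (width 4): heights before test = [6 6 5 0 0 0]; fits = True

Answer: yes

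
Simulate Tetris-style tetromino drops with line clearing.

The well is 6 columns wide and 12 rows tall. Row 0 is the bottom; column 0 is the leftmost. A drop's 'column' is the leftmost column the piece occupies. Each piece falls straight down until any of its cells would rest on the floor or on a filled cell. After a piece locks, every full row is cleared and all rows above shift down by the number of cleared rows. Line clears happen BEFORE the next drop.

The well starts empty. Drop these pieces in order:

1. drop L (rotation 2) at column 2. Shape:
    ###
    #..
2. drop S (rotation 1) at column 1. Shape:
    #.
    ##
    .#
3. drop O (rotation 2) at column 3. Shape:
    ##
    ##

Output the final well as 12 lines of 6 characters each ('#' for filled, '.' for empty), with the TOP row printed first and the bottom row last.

Drop 1: L rot2 at col 2 lands with bottom-row=0; cleared 0 line(s) (total 0); column heights now [0 0 2 2 2 0], max=2
Drop 2: S rot1 at col 1 lands with bottom-row=2; cleared 0 line(s) (total 0); column heights now [0 5 4 2 2 0], max=5
Drop 3: O rot2 at col 3 lands with bottom-row=2; cleared 0 line(s) (total 0); column heights now [0 5 4 4 4 0], max=5

Answer: ......
......
......
......
......
......
......
.#....
.####.
..###.
..###.
..#...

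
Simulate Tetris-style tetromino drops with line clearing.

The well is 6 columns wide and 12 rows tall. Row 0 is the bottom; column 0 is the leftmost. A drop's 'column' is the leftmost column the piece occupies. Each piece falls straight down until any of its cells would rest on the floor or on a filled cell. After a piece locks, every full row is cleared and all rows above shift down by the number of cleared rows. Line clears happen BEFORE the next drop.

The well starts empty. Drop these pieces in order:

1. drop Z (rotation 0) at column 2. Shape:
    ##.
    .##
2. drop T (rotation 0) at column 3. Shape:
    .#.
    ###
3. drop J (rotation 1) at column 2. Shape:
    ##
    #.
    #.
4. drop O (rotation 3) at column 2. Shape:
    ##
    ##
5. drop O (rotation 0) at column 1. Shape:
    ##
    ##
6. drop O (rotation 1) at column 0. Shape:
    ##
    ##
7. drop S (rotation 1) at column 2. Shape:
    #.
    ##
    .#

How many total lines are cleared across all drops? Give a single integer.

Drop 1: Z rot0 at col 2 lands with bottom-row=0; cleared 0 line(s) (total 0); column heights now [0 0 2 2 1 0], max=2
Drop 2: T rot0 at col 3 lands with bottom-row=2; cleared 0 line(s) (total 0); column heights now [0 0 2 3 4 3], max=4
Drop 3: J rot1 at col 2 lands with bottom-row=2; cleared 0 line(s) (total 0); column heights now [0 0 5 5 4 3], max=5
Drop 4: O rot3 at col 2 lands with bottom-row=5; cleared 0 line(s) (total 0); column heights now [0 0 7 7 4 3], max=7
Drop 5: O rot0 at col 1 lands with bottom-row=7; cleared 0 line(s) (total 0); column heights now [0 9 9 7 4 3], max=9
Drop 6: O rot1 at col 0 lands with bottom-row=9; cleared 0 line(s) (total 0); column heights now [11 11 9 7 4 3], max=11
Drop 7: S rot1 at col 2 lands with bottom-row=8; cleared 0 line(s) (total 0); column heights now [11 11 11 10 4 3], max=11

Answer: 0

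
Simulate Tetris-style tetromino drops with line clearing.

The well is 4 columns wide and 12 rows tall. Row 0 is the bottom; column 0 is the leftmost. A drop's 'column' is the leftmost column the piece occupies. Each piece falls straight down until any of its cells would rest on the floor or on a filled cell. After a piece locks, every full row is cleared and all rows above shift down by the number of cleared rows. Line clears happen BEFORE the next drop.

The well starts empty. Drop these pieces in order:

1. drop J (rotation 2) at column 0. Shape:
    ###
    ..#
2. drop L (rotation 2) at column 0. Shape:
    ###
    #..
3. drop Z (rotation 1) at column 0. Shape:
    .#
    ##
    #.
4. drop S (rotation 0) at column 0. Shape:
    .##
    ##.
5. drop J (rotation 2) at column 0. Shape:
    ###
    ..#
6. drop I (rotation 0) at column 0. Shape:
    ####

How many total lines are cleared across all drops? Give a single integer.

Answer: 1

Derivation:
Drop 1: J rot2 at col 0 lands with bottom-row=0; cleared 0 line(s) (total 0); column heights now [2 2 2 0], max=2
Drop 2: L rot2 at col 0 lands with bottom-row=2; cleared 0 line(s) (total 0); column heights now [4 4 4 0], max=4
Drop 3: Z rot1 at col 0 lands with bottom-row=4; cleared 0 line(s) (total 0); column heights now [6 7 4 0], max=7
Drop 4: S rot0 at col 0 lands with bottom-row=7; cleared 0 line(s) (total 0); column heights now [8 9 9 0], max=9
Drop 5: J rot2 at col 0 lands with bottom-row=9; cleared 0 line(s) (total 0); column heights now [11 11 11 0], max=11
Drop 6: I rot0 at col 0 lands with bottom-row=11; cleared 1 line(s) (total 1); column heights now [11 11 11 0], max=11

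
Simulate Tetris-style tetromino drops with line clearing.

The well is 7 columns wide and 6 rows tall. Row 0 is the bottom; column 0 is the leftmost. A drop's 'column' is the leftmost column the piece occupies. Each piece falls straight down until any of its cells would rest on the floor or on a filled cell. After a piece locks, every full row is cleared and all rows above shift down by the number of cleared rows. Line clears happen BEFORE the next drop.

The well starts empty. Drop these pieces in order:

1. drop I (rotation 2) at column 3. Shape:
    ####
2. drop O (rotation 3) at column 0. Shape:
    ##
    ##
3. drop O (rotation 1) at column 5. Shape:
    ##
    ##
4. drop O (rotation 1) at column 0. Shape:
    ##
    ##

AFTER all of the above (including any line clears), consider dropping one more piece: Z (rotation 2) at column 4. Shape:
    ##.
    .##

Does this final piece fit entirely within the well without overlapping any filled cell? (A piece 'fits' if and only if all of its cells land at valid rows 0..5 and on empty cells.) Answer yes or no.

Answer: yes

Derivation:
Drop 1: I rot2 at col 3 lands with bottom-row=0; cleared 0 line(s) (total 0); column heights now [0 0 0 1 1 1 1], max=1
Drop 2: O rot3 at col 0 lands with bottom-row=0; cleared 0 line(s) (total 0); column heights now [2 2 0 1 1 1 1], max=2
Drop 3: O rot1 at col 5 lands with bottom-row=1; cleared 0 line(s) (total 0); column heights now [2 2 0 1 1 3 3], max=3
Drop 4: O rot1 at col 0 lands with bottom-row=2; cleared 0 line(s) (total 0); column heights now [4 4 0 1 1 3 3], max=4
Test piece Z rot2 at col 4 (width 3): heights before test = [4 4 0 1 1 3 3]; fits = True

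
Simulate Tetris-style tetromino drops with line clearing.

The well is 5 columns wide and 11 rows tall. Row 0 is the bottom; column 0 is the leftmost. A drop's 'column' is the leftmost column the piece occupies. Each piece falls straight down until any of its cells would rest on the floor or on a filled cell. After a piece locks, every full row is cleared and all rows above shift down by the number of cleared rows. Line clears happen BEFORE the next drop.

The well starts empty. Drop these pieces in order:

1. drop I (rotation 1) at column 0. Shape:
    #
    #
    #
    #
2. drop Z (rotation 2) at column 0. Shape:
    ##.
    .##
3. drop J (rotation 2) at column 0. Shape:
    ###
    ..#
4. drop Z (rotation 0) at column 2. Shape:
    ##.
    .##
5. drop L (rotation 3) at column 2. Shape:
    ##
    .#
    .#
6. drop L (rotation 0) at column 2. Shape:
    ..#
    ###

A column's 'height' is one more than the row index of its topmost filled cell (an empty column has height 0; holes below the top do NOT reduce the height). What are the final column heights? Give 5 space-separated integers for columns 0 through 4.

Drop 1: I rot1 at col 0 lands with bottom-row=0; cleared 0 line(s) (total 0); column heights now [4 0 0 0 0], max=4
Drop 2: Z rot2 at col 0 lands with bottom-row=3; cleared 0 line(s) (total 0); column heights now [5 5 4 0 0], max=5
Drop 3: J rot2 at col 0 lands with bottom-row=4; cleared 0 line(s) (total 0); column heights now [6 6 6 0 0], max=6
Drop 4: Z rot0 at col 2 lands with bottom-row=5; cleared 1 line(s) (total 1); column heights now [5 5 6 6 0], max=6
Drop 5: L rot3 at col 2 lands with bottom-row=6; cleared 0 line(s) (total 1); column heights now [5 5 9 9 0], max=9
Drop 6: L rot0 at col 2 lands with bottom-row=9; cleared 0 line(s) (total 1); column heights now [5 5 10 10 11], max=11

Answer: 5 5 10 10 11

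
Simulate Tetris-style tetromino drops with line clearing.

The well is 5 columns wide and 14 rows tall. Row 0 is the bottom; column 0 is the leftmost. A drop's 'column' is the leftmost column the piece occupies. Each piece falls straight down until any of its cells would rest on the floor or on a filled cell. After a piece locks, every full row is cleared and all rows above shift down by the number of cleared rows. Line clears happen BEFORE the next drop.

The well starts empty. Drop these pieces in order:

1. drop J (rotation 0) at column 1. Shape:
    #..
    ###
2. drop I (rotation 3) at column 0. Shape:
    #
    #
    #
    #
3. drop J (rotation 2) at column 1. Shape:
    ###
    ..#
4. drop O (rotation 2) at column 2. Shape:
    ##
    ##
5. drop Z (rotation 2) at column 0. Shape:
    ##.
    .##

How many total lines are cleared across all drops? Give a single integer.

Answer: 0

Derivation:
Drop 1: J rot0 at col 1 lands with bottom-row=0; cleared 0 line(s) (total 0); column heights now [0 2 1 1 0], max=2
Drop 2: I rot3 at col 0 lands with bottom-row=0; cleared 0 line(s) (total 0); column heights now [4 2 1 1 0], max=4
Drop 3: J rot2 at col 1 lands with bottom-row=1; cleared 0 line(s) (total 0); column heights now [4 3 3 3 0], max=4
Drop 4: O rot2 at col 2 lands with bottom-row=3; cleared 0 line(s) (total 0); column heights now [4 3 5 5 0], max=5
Drop 5: Z rot2 at col 0 lands with bottom-row=5; cleared 0 line(s) (total 0); column heights now [7 7 6 5 0], max=7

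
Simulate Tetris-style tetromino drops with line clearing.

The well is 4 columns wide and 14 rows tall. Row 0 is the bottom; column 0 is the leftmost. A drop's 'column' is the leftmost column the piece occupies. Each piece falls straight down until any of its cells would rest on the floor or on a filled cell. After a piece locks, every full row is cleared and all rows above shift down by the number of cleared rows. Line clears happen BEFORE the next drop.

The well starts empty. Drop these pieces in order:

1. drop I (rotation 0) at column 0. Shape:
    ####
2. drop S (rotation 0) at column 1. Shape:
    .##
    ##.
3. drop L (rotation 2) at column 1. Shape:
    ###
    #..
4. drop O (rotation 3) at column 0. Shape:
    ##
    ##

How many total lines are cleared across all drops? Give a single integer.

Drop 1: I rot0 at col 0 lands with bottom-row=0; cleared 1 line(s) (total 1); column heights now [0 0 0 0], max=0
Drop 2: S rot0 at col 1 lands with bottom-row=0; cleared 0 line(s) (total 1); column heights now [0 1 2 2], max=2
Drop 3: L rot2 at col 1 lands with bottom-row=1; cleared 0 line(s) (total 1); column heights now [0 3 3 3], max=3
Drop 4: O rot3 at col 0 lands with bottom-row=3; cleared 0 line(s) (total 1); column heights now [5 5 3 3], max=5

Answer: 1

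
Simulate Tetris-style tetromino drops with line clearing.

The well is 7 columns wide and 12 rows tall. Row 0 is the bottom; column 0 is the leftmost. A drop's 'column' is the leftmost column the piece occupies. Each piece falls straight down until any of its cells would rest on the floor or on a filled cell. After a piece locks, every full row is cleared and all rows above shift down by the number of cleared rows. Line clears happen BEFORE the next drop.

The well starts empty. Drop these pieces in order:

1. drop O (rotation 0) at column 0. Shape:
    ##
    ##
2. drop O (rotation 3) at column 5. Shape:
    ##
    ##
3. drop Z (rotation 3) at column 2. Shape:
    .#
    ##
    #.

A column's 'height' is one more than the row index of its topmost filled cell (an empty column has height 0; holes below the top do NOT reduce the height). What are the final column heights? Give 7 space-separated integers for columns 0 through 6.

Drop 1: O rot0 at col 0 lands with bottom-row=0; cleared 0 line(s) (total 0); column heights now [2 2 0 0 0 0 0], max=2
Drop 2: O rot3 at col 5 lands with bottom-row=0; cleared 0 line(s) (total 0); column heights now [2 2 0 0 0 2 2], max=2
Drop 3: Z rot3 at col 2 lands with bottom-row=0; cleared 0 line(s) (total 0); column heights now [2 2 2 3 0 2 2], max=3

Answer: 2 2 2 3 0 2 2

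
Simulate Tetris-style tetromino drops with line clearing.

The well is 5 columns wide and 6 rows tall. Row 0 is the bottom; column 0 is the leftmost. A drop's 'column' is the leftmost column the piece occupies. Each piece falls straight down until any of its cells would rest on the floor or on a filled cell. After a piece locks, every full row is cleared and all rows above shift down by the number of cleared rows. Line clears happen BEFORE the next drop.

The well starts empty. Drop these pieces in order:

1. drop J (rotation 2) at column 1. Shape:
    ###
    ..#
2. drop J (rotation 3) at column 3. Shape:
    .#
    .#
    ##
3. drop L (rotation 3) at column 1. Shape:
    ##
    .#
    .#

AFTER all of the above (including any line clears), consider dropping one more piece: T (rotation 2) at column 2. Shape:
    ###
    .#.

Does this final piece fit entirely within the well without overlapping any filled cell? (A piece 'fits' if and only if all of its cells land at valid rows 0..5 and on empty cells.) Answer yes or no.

Drop 1: J rot2 at col 1 lands with bottom-row=0; cleared 0 line(s) (total 0); column heights now [0 2 2 2 0], max=2
Drop 2: J rot3 at col 3 lands with bottom-row=2; cleared 0 line(s) (total 0); column heights now [0 2 2 3 5], max=5
Drop 3: L rot3 at col 1 lands with bottom-row=2; cleared 0 line(s) (total 0); column heights now [0 5 5 3 5], max=5
Test piece T rot2 at col 2 (width 3): heights before test = [0 5 5 3 5]; fits = True

Answer: yes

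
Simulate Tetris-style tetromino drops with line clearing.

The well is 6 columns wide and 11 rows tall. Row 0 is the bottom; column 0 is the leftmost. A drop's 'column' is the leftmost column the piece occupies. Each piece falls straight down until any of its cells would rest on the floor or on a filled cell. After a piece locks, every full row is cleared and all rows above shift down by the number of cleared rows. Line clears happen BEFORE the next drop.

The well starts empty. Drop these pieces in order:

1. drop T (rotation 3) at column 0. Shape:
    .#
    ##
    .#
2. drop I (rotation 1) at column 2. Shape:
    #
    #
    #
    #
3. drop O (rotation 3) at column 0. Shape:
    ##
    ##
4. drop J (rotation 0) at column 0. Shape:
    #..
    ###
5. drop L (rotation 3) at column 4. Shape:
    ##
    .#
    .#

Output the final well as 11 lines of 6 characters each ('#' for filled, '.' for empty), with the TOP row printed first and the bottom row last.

Drop 1: T rot3 at col 0 lands with bottom-row=0; cleared 0 line(s) (total 0); column heights now [2 3 0 0 0 0], max=3
Drop 2: I rot1 at col 2 lands with bottom-row=0; cleared 0 line(s) (total 0); column heights now [2 3 4 0 0 0], max=4
Drop 3: O rot3 at col 0 lands with bottom-row=3; cleared 0 line(s) (total 0); column heights now [5 5 4 0 0 0], max=5
Drop 4: J rot0 at col 0 lands with bottom-row=5; cleared 0 line(s) (total 0); column heights now [7 6 6 0 0 0], max=7
Drop 5: L rot3 at col 4 lands with bottom-row=0; cleared 0 line(s) (total 0); column heights now [7 6 6 0 3 3], max=7

Answer: ......
......
......
......
#.....
###...
##....
###...
.##.##
###..#
.##..#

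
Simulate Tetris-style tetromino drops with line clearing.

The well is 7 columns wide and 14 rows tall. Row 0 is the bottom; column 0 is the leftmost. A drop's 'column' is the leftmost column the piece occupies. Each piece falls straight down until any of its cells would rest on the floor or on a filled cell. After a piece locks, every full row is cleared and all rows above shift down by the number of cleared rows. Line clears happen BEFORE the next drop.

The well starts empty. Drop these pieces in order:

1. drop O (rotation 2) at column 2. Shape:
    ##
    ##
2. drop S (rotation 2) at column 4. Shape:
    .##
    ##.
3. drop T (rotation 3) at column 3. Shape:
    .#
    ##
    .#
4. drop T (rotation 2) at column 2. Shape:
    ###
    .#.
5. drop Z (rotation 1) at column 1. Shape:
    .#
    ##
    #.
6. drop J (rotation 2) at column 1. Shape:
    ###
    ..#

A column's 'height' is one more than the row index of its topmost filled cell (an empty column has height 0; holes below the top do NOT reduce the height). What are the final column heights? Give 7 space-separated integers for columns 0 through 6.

Answer: 0 8 8 8 5 2 2

Derivation:
Drop 1: O rot2 at col 2 lands with bottom-row=0; cleared 0 line(s) (total 0); column heights now [0 0 2 2 0 0 0], max=2
Drop 2: S rot2 at col 4 lands with bottom-row=0; cleared 0 line(s) (total 0); column heights now [0 0 2 2 1 2 2], max=2
Drop 3: T rot3 at col 3 lands with bottom-row=1; cleared 0 line(s) (total 0); column heights now [0 0 2 3 4 2 2], max=4
Drop 4: T rot2 at col 2 lands with bottom-row=3; cleared 0 line(s) (total 0); column heights now [0 0 5 5 5 2 2], max=5
Drop 5: Z rot1 at col 1 lands with bottom-row=4; cleared 0 line(s) (total 0); column heights now [0 6 7 5 5 2 2], max=7
Drop 6: J rot2 at col 1 lands with bottom-row=6; cleared 0 line(s) (total 0); column heights now [0 8 8 8 5 2 2], max=8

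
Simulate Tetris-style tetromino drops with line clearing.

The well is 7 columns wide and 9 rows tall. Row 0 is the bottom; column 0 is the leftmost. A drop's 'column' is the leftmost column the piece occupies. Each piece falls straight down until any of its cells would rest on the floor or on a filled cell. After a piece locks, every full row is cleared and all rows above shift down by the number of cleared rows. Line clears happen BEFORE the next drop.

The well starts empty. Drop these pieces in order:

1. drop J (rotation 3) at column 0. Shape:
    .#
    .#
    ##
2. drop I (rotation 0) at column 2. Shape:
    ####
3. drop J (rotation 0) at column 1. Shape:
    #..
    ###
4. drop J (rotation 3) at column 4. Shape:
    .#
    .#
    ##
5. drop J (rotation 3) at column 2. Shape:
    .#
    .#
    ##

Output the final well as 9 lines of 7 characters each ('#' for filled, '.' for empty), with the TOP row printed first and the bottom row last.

Answer: .......
.......
...#...
...#...
.###...
.###.#.
.#...#.
.#..##.
######.

Derivation:
Drop 1: J rot3 at col 0 lands with bottom-row=0; cleared 0 line(s) (total 0); column heights now [1 3 0 0 0 0 0], max=3
Drop 2: I rot0 at col 2 lands with bottom-row=0; cleared 0 line(s) (total 0); column heights now [1 3 1 1 1 1 0], max=3
Drop 3: J rot0 at col 1 lands with bottom-row=3; cleared 0 line(s) (total 0); column heights now [1 5 4 4 1 1 0], max=5
Drop 4: J rot3 at col 4 lands with bottom-row=1; cleared 0 line(s) (total 0); column heights now [1 5 4 4 2 4 0], max=5
Drop 5: J rot3 at col 2 lands with bottom-row=4; cleared 0 line(s) (total 0); column heights now [1 5 5 7 2 4 0], max=7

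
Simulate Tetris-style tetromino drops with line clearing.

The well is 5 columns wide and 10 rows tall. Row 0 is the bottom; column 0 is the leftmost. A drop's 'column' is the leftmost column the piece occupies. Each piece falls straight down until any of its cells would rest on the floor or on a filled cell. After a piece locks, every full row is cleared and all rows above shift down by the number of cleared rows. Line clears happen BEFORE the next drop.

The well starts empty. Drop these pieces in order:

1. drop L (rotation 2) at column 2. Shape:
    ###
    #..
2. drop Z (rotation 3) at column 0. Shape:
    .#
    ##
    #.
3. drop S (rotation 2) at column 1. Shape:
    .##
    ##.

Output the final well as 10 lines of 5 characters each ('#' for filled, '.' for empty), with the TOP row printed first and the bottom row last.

Drop 1: L rot2 at col 2 lands with bottom-row=0; cleared 0 line(s) (total 0); column heights now [0 0 2 2 2], max=2
Drop 2: Z rot3 at col 0 lands with bottom-row=0; cleared 1 line(s) (total 1); column heights now [1 2 1 0 0], max=2
Drop 3: S rot2 at col 1 lands with bottom-row=2; cleared 0 line(s) (total 1); column heights now [1 3 4 4 0], max=4

Answer: .....
.....
.....
.....
.....
.....
..##.
.##..
.#...
#.#..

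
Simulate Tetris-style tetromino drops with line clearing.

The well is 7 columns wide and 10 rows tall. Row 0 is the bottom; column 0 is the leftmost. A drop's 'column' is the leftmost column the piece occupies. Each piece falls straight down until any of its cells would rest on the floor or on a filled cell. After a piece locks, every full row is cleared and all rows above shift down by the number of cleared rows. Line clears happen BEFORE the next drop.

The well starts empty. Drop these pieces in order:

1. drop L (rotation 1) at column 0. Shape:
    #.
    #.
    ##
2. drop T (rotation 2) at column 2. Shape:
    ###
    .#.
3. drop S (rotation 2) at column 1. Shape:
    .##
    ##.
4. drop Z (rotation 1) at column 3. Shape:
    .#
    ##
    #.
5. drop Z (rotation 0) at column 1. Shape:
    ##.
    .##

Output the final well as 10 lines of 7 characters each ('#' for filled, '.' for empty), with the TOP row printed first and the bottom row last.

Drop 1: L rot1 at col 0 lands with bottom-row=0; cleared 0 line(s) (total 0); column heights now [3 1 0 0 0 0 0], max=3
Drop 2: T rot2 at col 2 lands with bottom-row=0; cleared 0 line(s) (total 0); column heights now [3 1 2 2 2 0 0], max=3
Drop 3: S rot2 at col 1 lands with bottom-row=2; cleared 0 line(s) (total 0); column heights now [3 3 4 4 2 0 0], max=4
Drop 4: Z rot1 at col 3 lands with bottom-row=4; cleared 0 line(s) (total 0); column heights now [3 3 4 6 7 0 0], max=7
Drop 5: Z rot0 at col 1 lands with bottom-row=6; cleared 0 line(s) (total 0); column heights now [3 8 8 7 7 0 0], max=8

Answer: .......
.......
.##....
..###..
...##..
...#...
..##...
###....
#.###..
##.#...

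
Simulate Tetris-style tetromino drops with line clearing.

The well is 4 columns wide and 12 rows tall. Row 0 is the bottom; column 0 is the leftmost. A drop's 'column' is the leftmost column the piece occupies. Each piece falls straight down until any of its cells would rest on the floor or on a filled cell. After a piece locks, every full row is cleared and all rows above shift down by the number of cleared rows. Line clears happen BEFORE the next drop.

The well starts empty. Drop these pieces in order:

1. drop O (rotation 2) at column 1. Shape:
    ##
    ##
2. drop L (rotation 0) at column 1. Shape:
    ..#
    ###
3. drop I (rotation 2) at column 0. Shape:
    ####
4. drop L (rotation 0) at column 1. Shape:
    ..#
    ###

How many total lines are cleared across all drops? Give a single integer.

Answer: 1

Derivation:
Drop 1: O rot2 at col 1 lands with bottom-row=0; cleared 0 line(s) (total 0); column heights now [0 2 2 0], max=2
Drop 2: L rot0 at col 1 lands with bottom-row=2; cleared 0 line(s) (total 0); column heights now [0 3 3 4], max=4
Drop 3: I rot2 at col 0 lands with bottom-row=4; cleared 1 line(s) (total 1); column heights now [0 3 3 4], max=4
Drop 4: L rot0 at col 1 lands with bottom-row=4; cleared 0 line(s) (total 1); column heights now [0 5 5 6], max=6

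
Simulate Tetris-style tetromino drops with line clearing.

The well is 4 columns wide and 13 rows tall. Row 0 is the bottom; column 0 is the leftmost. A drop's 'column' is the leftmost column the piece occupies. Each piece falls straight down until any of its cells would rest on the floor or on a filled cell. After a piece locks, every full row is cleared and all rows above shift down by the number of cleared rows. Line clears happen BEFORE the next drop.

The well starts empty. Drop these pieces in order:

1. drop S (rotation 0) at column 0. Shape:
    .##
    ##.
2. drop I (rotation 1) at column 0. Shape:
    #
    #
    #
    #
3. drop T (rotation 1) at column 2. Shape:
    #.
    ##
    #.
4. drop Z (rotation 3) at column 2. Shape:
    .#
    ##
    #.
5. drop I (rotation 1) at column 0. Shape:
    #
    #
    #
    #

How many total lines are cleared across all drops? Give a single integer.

Answer: 0

Derivation:
Drop 1: S rot0 at col 0 lands with bottom-row=0; cleared 0 line(s) (total 0); column heights now [1 2 2 0], max=2
Drop 2: I rot1 at col 0 lands with bottom-row=1; cleared 0 line(s) (total 0); column heights now [5 2 2 0], max=5
Drop 3: T rot1 at col 2 lands with bottom-row=2; cleared 0 line(s) (total 0); column heights now [5 2 5 4], max=5
Drop 4: Z rot3 at col 2 lands with bottom-row=5; cleared 0 line(s) (total 0); column heights now [5 2 7 8], max=8
Drop 5: I rot1 at col 0 lands with bottom-row=5; cleared 0 line(s) (total 0); column heights now [9 2 7 8], max=9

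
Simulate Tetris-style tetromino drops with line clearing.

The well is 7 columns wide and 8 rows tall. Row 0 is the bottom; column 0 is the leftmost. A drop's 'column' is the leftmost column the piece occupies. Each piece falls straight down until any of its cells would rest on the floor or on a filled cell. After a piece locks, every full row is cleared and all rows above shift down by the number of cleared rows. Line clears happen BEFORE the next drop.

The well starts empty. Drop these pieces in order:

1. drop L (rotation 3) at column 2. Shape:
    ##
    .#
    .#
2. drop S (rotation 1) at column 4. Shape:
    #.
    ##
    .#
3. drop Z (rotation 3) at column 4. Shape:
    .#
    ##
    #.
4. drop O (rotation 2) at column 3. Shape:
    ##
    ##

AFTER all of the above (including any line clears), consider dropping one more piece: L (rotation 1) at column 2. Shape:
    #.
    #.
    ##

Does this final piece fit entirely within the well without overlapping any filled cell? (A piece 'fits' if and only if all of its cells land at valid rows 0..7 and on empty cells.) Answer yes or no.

Drop 1: L rot3 at col 2 lands with bottom-row=0; cleared 0 line(s) (total 0); column heights now [0 0 3 3 0 0 0], max=3
Drop 2: S rot1 at col 4 lands with bottom-row=0; cleared 0 line(s) (total 0); column heights now [0 0 3 3 3 2 0], max=3
Drop 3: Z rot3 at col 4 lands with bottom-row=3; cleared 0 line(s) (total 0); column heights now [0 0 3 3 5 6 0], max=6
Drop 4: O rot2 at col 3 lands with bottom-row=5; cleared 0 line(s) (total 0); column heights now [0 0 3 7 7 6 0], max=7
Test piece L rot1 at col 2 (width 2): heights before test = [0 0 3 7 7 6 0]; fits = False

Answer: no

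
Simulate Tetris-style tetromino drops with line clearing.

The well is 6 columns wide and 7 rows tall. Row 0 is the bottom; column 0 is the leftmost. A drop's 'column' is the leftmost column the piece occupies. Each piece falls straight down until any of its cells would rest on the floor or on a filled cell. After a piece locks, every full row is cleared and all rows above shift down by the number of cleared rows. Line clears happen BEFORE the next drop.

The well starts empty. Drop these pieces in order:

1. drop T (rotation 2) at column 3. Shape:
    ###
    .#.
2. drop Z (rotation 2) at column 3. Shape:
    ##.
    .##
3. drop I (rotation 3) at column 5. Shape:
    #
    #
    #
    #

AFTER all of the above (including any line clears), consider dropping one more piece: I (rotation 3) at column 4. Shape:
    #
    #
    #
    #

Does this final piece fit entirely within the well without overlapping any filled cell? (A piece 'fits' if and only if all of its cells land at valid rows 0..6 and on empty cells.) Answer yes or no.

Answer: no

Derivation:
Drop 1: T rot2 at col 3 lands with bottom-row=0; cleared 0 line(s) (total 0); column heights now [0 0 0 2 2 2], max=2
Drop 2: Z rot2 at col 3 lands with bottom-row=2; cleared 0 line(s) (total 0); column heights now [0 0 0 4 4 3], max=4
Drop 3: I rot3 at col 5 lands with bottom-row=3; cleared 0 line(s) (total 0); column heights now [0 0 0 4 4 7], max=7
Test piece I rot3 at col 4 (width 1): heights before test = [0 0 0 4 4 7]; fits = False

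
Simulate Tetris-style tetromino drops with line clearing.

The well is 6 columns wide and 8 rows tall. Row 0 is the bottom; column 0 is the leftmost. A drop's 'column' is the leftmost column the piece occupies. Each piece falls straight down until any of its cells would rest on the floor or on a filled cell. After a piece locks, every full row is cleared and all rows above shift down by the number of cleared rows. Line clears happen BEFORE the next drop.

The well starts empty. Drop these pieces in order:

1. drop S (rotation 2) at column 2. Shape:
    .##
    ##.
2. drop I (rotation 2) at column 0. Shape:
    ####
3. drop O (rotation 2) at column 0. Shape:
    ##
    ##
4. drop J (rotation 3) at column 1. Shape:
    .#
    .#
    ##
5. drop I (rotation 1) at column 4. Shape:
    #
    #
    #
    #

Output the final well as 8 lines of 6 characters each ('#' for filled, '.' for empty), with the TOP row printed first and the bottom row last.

Answer: ..#...
..#...
.##.#.
##..#.
##..#.
#####.
...##.
..##..

Derivation:
Drop 1: S rot2 at col 2 lands with bottom-row=0; cleared 0 line(s) (total 0); column heights now [0 0 1 2 2 0], max=2
Drop 2: I rot2 at col 0 lands with bottom-row=2; cleared 0 line(s) (total 0); column heights now [3 3 3 3 2 0], max=3
Drop 3: O rot2 at col 0 lands with bottom-row=3; cleared 0 line(s) (total 0); column heights now [5 5 3 3 2 0], max=5
Drop 4: J rot3 at col 1 lands with bottom-row=5; cleared 0 line(s) (total 0); column heights now [5 6 8 3 2 0], max=8
Drop 5: I rot1 at col 4 lands with bottom-row=2; cleared 0 line(s) (total 0); column heights now [5 6 8 3 6 0], max=8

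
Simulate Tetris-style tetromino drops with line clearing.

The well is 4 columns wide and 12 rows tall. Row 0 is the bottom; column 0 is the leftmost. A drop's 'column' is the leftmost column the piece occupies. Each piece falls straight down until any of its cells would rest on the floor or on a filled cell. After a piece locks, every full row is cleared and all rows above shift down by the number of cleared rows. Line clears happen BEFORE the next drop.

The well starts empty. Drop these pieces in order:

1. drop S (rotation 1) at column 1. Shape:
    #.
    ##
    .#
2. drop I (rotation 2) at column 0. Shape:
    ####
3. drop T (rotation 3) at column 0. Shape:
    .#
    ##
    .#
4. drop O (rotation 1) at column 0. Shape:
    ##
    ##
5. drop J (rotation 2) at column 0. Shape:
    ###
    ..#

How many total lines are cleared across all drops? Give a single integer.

Drop 1: S rot1 at col 1 lands with bottom-row=0; cleared 0 line(s) (total 0); column heights now [0 3 2 0], max=3
Drop 2: I rot2 at col 0 lands with bottom-row=3; cleared 1 line(s) (total 1); column heights now [0 3 2 0], max=3
Drop 3: T rot3 at col 0 lands with bottom-row=3; cleared 0 line(s) (total 1); column heights now [5 6 2 0], max=6
Drop 4: O rot1 at col 0 lands with bottom-row=6; cleared 0 line(s) (total 1); column heights now [8 8 2 0], max=8
Drop 5: J rot2 at col 0 lands with bottom-row=7; cleared 0 line(s) (total 1); column heights now [9 9 9 0], max=9

Answer: 1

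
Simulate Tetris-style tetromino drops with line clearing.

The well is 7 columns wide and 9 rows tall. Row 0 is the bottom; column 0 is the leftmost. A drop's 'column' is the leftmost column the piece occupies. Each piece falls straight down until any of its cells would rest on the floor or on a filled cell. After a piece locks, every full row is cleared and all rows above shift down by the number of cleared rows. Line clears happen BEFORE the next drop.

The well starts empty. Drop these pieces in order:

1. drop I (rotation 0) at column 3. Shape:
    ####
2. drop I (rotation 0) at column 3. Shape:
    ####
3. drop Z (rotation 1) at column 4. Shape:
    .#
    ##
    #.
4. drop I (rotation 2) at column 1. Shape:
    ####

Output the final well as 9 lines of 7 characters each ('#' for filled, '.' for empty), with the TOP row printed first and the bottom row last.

Drop 1: I rot0 at col 3 lands with bottom-row=0; cleared 0 line(s) (total 0); column heights now [0 0 0 1 1 1 1], max=1
Drop 2: I rot0 at col 3 lands with bottom-row=1; cleared 0 line(s) (total 0); column heights now [0 0 0 2 2 2 2], max=2
Drop 3: Z rot1 at col 4 lands with bottom-row=2; cleared 0 line(s) (total 0); column heights now [0 0 0 2 4 5 2], max=5
Drop 4: I rot2 at col 1 lands with bottom-row=4; cleared 0 line(s) (total 0); column heights now [0 5 5 5 5 5 2], max=5

Answer: .......
.......
.......
.......
.#####.
....##.
....#..
...####
...####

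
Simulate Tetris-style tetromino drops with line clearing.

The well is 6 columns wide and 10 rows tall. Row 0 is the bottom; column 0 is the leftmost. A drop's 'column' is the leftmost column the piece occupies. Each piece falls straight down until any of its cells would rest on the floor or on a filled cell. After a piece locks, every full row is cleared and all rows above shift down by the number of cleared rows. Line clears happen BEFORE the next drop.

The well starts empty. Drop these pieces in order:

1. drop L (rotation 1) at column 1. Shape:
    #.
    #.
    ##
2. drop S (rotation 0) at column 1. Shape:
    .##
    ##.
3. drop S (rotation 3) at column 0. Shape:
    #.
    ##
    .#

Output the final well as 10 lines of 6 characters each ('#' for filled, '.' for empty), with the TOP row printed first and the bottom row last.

Drop 1: L rot1 at col 1 lands with bottom-row=0; cleared 0 line(s) (total 0); column heights now [0 3 1 0 0 0], max=3
Drop 2: S rot0 at col 1 lands with bottom-row=3; cleared 0 line(s) (total 0); column heights now [0 4 5 5 0 0], max=5
Drop 3: S rot3 at col 0 lands with bottom-row=4; cleared 0 line(s) (total 0); column heights now [7 6 5 5 0 0], max=7

Answer: ......
......
......
#.....
##....
.###..
.##...
.#....
.#....
.##...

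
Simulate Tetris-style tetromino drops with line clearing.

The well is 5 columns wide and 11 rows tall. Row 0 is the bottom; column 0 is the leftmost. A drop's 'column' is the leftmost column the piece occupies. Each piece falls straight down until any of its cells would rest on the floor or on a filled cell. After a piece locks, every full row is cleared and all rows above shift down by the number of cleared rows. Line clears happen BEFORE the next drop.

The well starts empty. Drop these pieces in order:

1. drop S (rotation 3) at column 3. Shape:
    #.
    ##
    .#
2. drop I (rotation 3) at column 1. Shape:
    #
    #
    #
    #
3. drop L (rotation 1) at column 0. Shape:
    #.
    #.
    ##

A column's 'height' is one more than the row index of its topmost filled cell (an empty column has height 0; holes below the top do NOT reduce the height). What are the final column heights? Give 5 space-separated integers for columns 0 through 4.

Answer: 7 5 0 3 2

Derivation:
Drop 1: S rot3 at col 3 lands with bottom-row=0; cleared 0 line(s) (total 0); column heights now [0 0 0 3 2], max=3
Drop 2: I rot3 at col 1 lands with bottom-row=0; cleared 0 line(s) (total 0); column heights now [0 4 0 3 2], max=4
Drop 3: L rot1 at col 0 lands with bottom-row=4; cleared 0 line(s) (total 0); column heights now [7 5 0 3 2], max=7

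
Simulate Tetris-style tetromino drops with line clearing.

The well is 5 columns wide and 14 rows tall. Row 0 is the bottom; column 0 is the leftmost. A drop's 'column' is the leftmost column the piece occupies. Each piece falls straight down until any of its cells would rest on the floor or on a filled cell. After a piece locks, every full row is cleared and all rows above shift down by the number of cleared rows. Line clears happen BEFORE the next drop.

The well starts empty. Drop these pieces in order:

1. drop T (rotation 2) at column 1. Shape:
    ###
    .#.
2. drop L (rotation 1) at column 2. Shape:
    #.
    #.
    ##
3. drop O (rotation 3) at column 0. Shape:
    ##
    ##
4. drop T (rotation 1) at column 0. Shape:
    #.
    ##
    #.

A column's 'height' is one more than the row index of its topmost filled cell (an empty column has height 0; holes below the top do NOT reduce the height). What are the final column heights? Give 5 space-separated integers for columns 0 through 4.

Drop 1: T rot2 at col 1 lands with bottom-row=0; cleared 0 line(s) (total 0); column heights now [0 2 2 2 0], max=2
Drop 2: L rot1 at col 2 lands with bottom-row=2; cleared 0 line(s) (total 0); column heights now [0 2 5 3 0], max=5
Drop 3: O rot3 at col 0 lands with bottom-row=2; cleared 0 line(s) (total 0); column heights now [4 4 5 3 0], max=5
Drop 4: T rot1 at col 0 lands with bottom-row=4; cleared 0 line(s) (total 0); column heights now [7 6 5 3 0], max=7

Answer: 7 6 5 3 0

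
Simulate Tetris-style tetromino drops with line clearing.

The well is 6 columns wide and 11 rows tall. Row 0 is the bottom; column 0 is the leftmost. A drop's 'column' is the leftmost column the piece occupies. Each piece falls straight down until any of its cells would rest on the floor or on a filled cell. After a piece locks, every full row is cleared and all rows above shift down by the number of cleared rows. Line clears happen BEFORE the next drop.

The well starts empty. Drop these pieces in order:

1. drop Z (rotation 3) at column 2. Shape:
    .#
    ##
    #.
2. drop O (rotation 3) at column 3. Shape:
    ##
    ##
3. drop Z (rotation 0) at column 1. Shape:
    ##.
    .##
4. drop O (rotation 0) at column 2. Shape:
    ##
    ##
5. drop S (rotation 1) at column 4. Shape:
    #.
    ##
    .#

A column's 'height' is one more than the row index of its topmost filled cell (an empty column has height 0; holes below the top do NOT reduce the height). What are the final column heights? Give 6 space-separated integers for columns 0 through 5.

Answer: 0 7 9 9 7 6

Derivation:
Drop 1: Z rot3 at col 2 lands with bottom-row=0; cleared 0 line(s) (total 0); column heights now [0 0 2 3 0 0], max=3
Drop 2: O rot3 at col 3 lands with bottom-row=3; cleared 0 line(s) (total 0); column heights now [0 0 2 5 5 0], max=5
Drop 3: Z rot0 at col 1 lands with bottom-row=5; cleared 0 line(s) (total 0); column heights now [0 7 7 6 5 0], max=7
Drop 4: O rot0 at col 2 lands with bottom-row=7; cleared 0 line(s) (total 0); column heights now [0 7 9 9 5 0], max=9
Drop 5: S rot1 at col 4 lands with bottom-row=4; cleared 0 line(s) (total 0); column heights now [0 7 9 9 7 6], max=9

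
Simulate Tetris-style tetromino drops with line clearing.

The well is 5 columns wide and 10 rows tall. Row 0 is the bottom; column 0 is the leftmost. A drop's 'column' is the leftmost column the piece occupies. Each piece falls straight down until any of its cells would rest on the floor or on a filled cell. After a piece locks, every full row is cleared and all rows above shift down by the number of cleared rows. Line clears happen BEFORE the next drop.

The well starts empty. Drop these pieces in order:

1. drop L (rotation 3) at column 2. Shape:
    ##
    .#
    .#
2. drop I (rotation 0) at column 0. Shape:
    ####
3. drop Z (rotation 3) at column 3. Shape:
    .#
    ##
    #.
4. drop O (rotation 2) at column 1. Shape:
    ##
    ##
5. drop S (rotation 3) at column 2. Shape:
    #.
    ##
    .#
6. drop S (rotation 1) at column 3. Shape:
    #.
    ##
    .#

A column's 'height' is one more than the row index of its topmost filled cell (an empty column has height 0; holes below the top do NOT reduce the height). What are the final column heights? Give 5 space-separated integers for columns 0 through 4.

Answer: 4 6 9 10 9

Derivation:
Drop 1: L rot3 at col 2 lands with bottom-row=0; cleared 0 line(s) (total 0); column heights now [0 0 3 3 0], max=3
Drop 2: I rot0 at col 0 lands with bottom-row=3; cleared 0 line(s) (total 0); column heights now [4 4 4 4 0], max=4
Drop 3: Z rot3 at col 3 lands with bottom-row=4; cleared 0 line(s) (total 0); column heights now [4 4 4 6 7], max=7
Drop 4: O rot2 at col 1 lands with bottom-row=4; cleared 0 line(s) (total 0); column heights now [4 6 6 6 7], max=7
Drop 5: S rot3 at col 2 lands with bottom-row=6; cleared 0 line(s) (total 0); column heights now [4 6 9 8 7], max=9
Drop 6: S rot1 at col 3 lands with bottom-row=7; cleared 0 line(s) (total 0); column heights now [4 6 9 10 9], max=10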